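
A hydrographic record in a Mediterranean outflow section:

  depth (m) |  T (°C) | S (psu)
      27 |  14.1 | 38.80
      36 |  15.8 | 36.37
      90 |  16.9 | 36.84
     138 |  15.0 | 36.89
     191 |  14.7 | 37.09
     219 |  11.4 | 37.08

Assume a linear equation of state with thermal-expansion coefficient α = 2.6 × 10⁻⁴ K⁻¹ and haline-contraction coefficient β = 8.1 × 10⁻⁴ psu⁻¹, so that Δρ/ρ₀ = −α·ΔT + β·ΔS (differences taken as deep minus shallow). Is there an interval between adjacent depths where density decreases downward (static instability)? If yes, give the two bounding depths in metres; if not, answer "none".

27–36 m

Evaluate Δρ/ρ₀ = −αΔT + βΔS across each adjacent pair:
  27–36 m: −αΔT+βΔS = −(2.6 × 10⁻⁴)(+1.7)+(8.1 × 10⁻⁴)(-2.43) = -2.4 × 10⁻³ → UNSTABLE
  36–90 m: −αΔT+βΔS = −(2.6 × 10⁻⁴)(+1.1)+(8.1 × 10⁻⁴)(+0.47) = 9.5 × 10⁻⁵ → stable
  90–138 m: −αΔT+βΔS = −(2.6 × 10⁻⁴)(-1.9)+(8.1 × 10⁻⁴)(+0.05) = 5.3 × 10⁻⁴ → stable
  138–191 m: −αΔT+βΔS = −(2.6 × 10⁻⁴)(-0.3)+(8.1 × 10⁻⁴)(+0.20) = 2.4 × 10⁻⁴ → stable
  191–219 m: −αΔT+βΔS = −(2.6 × 10⁻⁴)(-3.3)+(8.1 × 10⁻⁴)(-0.01) = 8.5 × 10⁻⁴ → stable
The 27–36 m interval has Δρ < 0: lighter water underlies denser water.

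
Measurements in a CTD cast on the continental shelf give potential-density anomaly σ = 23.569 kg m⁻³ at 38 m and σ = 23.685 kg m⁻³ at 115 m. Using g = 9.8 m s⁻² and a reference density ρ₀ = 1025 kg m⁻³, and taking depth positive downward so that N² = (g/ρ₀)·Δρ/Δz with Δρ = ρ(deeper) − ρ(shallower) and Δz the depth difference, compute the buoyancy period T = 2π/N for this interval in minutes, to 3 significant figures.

27.6 min

Δρ = 1023.685 − 1023.569 = 0.116 kg m⁻³ over Δz = 115 − 38 = 77 m.
N² = (9.8/1025) × (0.116/77) = 1.4404 × 10⁻⁵ s⁻².
N = √(1.4404 × 10⁻⁵) = 3.7953 × 10⁻³ rad s⁻¹, so T = 2π/N = 1.6555 × 10³ s = 27.592 min ≈ 27.6 min.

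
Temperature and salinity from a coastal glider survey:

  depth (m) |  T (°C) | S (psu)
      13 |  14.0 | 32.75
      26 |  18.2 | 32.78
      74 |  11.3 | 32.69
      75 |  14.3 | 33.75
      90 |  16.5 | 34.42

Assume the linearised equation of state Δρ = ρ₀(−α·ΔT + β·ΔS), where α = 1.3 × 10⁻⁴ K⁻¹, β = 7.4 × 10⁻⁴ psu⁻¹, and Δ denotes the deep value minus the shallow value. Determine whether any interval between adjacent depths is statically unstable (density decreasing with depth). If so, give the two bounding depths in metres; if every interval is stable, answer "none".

13–26 m

Evaluate Δρ/ρ₀ = −αΔT + βΔS across each adjacent pair:
  13–26 m: −αΔT+βΔS = −(1.3 × 10⁻⁴)(+4.2)+(7.4 × 10⁻⁴)(+0.03) = -5.2 × 10⁻⁴ → UNSTABLE
  26–74 m: −αΔT+βΔS = −(1.3 × 10⁻⁴)(-6.9)+(7.4 × 10⁻⁴)(-0.09) = 8.3 × 10⁻⁴ → stable
  74–75 m: −αΔT+βΔS = −(1.3 × 10⁻⁴)(+3.0)+(7.4 × 10⁻⁴)(+1.06) = 3.9 × 10⁻⁴ → stable
  75–90 m: −αΔT+βΔS = −(1.3 × 10⁻⁴)(+2.2)+(7.4 × 10⁻⁴)(+0.67) = 2.1 × 10⁻⁴ → stable
The 13–26 m interval has Δρ < 0: lighter water underlies denser water.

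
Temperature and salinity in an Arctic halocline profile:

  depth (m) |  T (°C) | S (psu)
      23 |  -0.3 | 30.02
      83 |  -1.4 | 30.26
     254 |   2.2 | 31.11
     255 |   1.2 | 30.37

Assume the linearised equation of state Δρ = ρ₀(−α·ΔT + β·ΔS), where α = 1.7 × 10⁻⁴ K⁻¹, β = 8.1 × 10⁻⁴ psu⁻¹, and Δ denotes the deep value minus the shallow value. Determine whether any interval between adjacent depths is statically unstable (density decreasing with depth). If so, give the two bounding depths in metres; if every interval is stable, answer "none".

Evaluate Δρ/ρ₀ = −αΔT + βΔS across each adjacent pair:
  23–83 m: −αΔT+βΔS = −(1.7 × 10⁻⁴)(-1.1)+(8.1 × 10⁻⁴)(+0.24) = 3.8 × 10⁻⁴ → stable
  83–254 m: −αΔT+βΔS = −(1.7 × 10⁻⁴)(+3.6)+(8.1 × 10⁻⁴)(+0.85) = 7.6 × 10⁻⁵ → stable
  254–255 m: −αΔT+βΔS = −(1.7 × 10⁻⁴)(-1.0)+(8.1 × 10⁻⁴)(-0.74) = -4.3 × 10⁻⁴ → UNSTABLE
The 254–255 m interval has Δρ < 0: lighter water underlies denser water.

254–255 m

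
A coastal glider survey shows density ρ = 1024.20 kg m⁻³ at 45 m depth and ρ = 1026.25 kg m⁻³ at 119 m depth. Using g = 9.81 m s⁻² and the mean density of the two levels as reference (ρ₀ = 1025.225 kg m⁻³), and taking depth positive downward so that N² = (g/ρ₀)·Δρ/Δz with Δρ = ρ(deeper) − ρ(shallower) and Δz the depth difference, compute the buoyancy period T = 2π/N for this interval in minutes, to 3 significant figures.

Δρ = 1026.25 − 1024.20 = 2.05 kg m⁻³ over Δz = 119 − 45 = 74 m.
N² = (9.81/1025.225) × (2.05/74) = 2.6508 × 10⁻⁴ s⁻².
N = √(2.6508 × 10⁻⁴) = 0.016281 rad s⁻¹, so T = 2π/N = 385.92 s = 6.4320 min ≈ 6.43 min.

6.43 min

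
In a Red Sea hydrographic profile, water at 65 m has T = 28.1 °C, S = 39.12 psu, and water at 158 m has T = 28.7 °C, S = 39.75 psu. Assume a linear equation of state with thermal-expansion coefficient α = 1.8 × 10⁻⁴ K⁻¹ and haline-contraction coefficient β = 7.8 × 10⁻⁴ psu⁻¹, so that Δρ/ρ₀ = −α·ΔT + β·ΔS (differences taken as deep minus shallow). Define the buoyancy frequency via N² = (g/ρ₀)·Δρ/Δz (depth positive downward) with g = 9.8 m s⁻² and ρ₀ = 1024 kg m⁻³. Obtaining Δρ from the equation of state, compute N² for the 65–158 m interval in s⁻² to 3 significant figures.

ΔT = +0.6 K, ΔS = +0.63 psu (deep − shallow).
Δρ/ρ₀ = −αΔT + βΔS = -1.08 × 10⁻⁴ + 4.914 × 10⁻⁴ = 3.834 × 10⁻⁴, so Δρ ≈ 0.3926 kg m⁻³.
N² = (g/ρ₀)·Δρ/Δz = g·(Δρ/ρ₀)/Δz = 9.8 × 3.834 × 10⁻⁴ / 93 = 4.0401 × 10⁻⁵ s⁻² ≈ 4.04 × 10⁻⁵ s⁻².

4.04 × 10⁻⁵ s⁻²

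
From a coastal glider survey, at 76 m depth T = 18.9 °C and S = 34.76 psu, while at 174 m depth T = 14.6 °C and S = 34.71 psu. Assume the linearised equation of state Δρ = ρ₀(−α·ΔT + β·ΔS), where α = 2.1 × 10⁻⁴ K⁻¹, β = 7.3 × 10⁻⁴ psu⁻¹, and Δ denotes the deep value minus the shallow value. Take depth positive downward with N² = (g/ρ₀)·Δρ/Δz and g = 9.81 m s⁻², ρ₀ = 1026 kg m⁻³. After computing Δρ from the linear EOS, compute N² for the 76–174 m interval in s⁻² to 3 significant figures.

8.67 × 10⁻⁵ s⁻²

ΔT = -4.3 K, ΔS = -0.05 psu (deep − shallow).
Δρ/ρ₀ = −αΔT + βΔS = 9.03 × 10⁻⁴ − 3.65 × 10⁻⁵ = 8.665 × 10⁻⁴, so Δρ ≈ 0.8890 kg m⁻³.
N² = (g/ρ₀)·Δρ/Δz = g·(Δρ/ρ₀)/Δz = 9.81 × 8.665 × 10⁻⁴ / 98 = 8.6738 × 10⁻⁵ s⁻² ≈ 8.67 × 10⁻⁵ s⁻².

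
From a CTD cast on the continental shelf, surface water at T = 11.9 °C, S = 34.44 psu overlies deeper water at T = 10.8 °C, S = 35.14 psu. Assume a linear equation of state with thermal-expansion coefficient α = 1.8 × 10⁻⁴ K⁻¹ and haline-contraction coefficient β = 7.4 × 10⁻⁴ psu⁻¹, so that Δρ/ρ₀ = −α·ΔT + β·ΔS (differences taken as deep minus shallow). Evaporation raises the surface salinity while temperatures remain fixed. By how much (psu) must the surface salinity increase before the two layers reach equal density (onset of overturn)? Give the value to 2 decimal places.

Neutral buoyancy requires −α(T_deep − T_surf) + β(S_deep − S_surf′) = 0.
S_surf′ = S_deep − (α/β)·ΔT = 35.14 − (1.8 × 10⁻⁴/7.4 × 10⁻⁴)·(-1.1) = 35.4076 psu.
Increase required: 35.4076 − 34.44 = 0.9676 psu.

0.97 psu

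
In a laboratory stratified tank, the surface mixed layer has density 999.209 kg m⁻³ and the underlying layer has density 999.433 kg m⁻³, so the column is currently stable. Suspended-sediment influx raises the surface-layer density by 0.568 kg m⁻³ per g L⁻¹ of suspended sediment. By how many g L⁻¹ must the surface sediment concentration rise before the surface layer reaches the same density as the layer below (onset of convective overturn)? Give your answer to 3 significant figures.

Density deficit of the surface layer: 999.433 − 999.209 = 0.224 kg m⁻³.
Required change = 0.224 / 0.568 = 0.394 g L⁻¹.

0.394 g L⁻¹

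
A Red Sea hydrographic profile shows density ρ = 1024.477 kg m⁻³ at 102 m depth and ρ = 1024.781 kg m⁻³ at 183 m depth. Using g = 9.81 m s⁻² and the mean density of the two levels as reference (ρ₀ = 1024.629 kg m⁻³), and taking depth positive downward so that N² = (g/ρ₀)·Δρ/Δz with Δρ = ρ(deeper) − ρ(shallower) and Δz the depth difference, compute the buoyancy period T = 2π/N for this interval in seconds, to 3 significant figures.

Δρ = 1024.781 − 1024.477 = 0.304 kg m⁻³ over Δz = 183 − 102 = 81 m.
N² = (9.81/1024.629) × (0.304/81) = 3.5933 × 10⁻⁵ s⁻².
N = √(3.5933 × 10⁻⁵) = 5.9944 × 10⁻³ rad s⁻¹, so T = 2π/N = 1.0482 × 10³ s ≈ 1.05 × 10³ s.

1.05 × 10³ s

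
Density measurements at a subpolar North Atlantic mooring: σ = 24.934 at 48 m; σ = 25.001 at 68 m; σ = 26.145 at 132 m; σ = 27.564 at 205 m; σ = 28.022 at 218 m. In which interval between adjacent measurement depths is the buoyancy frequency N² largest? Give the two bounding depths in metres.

205–218 m

Compute the density gradient over each adjacent pair:
  48–68 m: Δρ/Δz = 0.067/20 = 3.4 × 10⁻³ kg m⁻⁴
  68–132 m: Δρ/Δz = 1.144/64 = 0.018 kg m⁻⁴
  132–205 m: Δρ/Δz = 1.419/73 = 0.019 kg m⁻⁴
  205–218 m: Δρ/Δz = 0.458/13 = 0.035 kg m⁻⁴
The largest gradient is in the 205–218 m interval — the pycnocline.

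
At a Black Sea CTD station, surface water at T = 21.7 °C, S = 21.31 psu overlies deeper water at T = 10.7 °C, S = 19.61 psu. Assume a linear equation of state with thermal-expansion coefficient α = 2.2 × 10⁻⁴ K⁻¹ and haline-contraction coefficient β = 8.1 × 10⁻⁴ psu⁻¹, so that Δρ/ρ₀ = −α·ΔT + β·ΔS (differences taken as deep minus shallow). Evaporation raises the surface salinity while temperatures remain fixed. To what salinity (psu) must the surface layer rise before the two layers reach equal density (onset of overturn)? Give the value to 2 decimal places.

Neutral buoyancy requires −α(T_deep − T_surf) + β(S_deep − S_surf′) = 0.
S_surf′ = S_deep − (α/β)·ΔT = 19.61 − (2.2 × 10⁻⁴/8.1 × 10⁻⁴)·(-11.0) = 22.5977 psu.
Increase required: 22.5977 − 21.31 = 1.2877 psu.

22.60 psu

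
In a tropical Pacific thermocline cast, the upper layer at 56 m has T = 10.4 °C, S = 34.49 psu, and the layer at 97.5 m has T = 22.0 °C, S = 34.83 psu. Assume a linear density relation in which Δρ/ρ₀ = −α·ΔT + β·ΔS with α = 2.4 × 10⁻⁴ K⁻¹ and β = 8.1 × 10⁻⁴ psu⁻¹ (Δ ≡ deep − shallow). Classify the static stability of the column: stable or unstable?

unstable

ΔT = 22.0 − 10.4 = +11.6 K and ΔS = 34.83 − 34.49 = +0.34 psu (deep − shallow).
−αΔT = -2.784 × 10⁻³; βΔS = 2.754 × 10⁻⁴; sum Δρ/ρ₀ = -2.5086 × 10⁻³.
Δρ/ρ₀ < 0, so Δρ < 0: deeper water is lighter → statically unstable; the column would overturn.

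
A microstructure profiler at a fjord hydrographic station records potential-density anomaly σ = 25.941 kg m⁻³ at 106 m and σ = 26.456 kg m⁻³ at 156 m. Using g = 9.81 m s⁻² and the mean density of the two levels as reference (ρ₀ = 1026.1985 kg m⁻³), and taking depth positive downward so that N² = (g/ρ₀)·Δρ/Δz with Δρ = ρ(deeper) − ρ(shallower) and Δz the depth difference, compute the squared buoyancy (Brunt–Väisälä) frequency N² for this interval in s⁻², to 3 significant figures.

9.85 × 10⁻⁵ s⁻²

Δρ = 1026.456 − 1025.941 = 0.515 kg m⁻³ over Δz = 156 − 106 = 50 m.
N² = (9.81/1026.1985) × (0.515/50) = 9.8463 × 10⁻⁵ s⁻² ≈ 9.85 × 10⁻⁵ s⁻².
Since Δρ > 0 the layer is stably stratified.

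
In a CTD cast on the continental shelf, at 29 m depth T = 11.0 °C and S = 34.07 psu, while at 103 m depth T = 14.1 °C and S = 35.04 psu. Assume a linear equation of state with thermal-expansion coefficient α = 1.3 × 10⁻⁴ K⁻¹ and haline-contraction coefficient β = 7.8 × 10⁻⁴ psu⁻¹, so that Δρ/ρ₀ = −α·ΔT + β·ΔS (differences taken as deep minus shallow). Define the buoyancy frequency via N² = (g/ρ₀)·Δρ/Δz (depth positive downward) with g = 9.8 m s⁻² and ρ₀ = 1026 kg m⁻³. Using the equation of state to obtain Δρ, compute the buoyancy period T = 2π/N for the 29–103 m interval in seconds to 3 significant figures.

918 s

ΔT = +3.1 K, ΔS = +0.97 psu (deep − shallow).
Δρ/ρ₀ = −αΔT + βΔS = -4.03 × 10⁻⁴ + 7.566 × 10⁻⁴ = 3.536 × 10⁻⁴, so Δρ ≈ 0.3628 kg m⁻³.
N² = (g/ρ₀)·Δρ/Δz = g·(Δρ/ρ₀)/Δz = 9.8 × 3.536 × 10⁻⁴ / 74 = 4.6828 × 10⁻⁵ s⁻².
N = √(4.6828 × 10⁻⁵) = 6.8431 × 10⁻³ rad s⁻¹ → T = 2π/N = 918.18 s ≈ 918 s.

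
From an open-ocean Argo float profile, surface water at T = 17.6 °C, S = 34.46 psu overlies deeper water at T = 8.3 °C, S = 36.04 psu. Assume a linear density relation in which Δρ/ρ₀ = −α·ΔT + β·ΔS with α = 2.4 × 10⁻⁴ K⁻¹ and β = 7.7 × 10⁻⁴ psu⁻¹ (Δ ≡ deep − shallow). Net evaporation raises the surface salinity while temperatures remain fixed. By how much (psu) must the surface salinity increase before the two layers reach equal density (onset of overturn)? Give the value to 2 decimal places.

4.48 psu

Neutral buoyancy requires −α(T_deep − T_surf) + β(S_deep − S_surf′) = 0.
S_surf′ = S_deep − (α/β)·ΔT = 36.04 − (2.4 × 10⁻⁴/7.7 × 10⁻⁴)·(-9.3) = 38.9387 psu.
Increase required: 38.9387 − 34.46 = 4.4787 psu.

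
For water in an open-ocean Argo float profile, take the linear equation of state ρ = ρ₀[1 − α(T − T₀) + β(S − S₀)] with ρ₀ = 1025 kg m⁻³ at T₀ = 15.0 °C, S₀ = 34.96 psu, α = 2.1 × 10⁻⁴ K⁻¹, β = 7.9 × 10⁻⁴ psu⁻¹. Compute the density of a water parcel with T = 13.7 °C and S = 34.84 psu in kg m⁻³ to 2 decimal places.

T − T₀ = -1.3 K, S − S₀ = -0.12 psu.
Bracket = 1 − α·(-1.3) + β·(-0.12) = 1 + (1.782 × 10⁻⁴) = 1.0001782.
ρ = 1025 × 1.0001782 = 1025.18 kg m⁻³.

1025.18 kg m⁻³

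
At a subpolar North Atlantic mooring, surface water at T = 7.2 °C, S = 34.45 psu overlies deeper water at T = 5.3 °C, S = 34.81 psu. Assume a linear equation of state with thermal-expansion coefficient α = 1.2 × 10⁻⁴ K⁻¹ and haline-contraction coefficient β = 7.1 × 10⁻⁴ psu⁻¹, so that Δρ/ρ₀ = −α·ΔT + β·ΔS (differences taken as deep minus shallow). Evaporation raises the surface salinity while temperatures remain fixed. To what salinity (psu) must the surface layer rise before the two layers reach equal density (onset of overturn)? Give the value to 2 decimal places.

35.13 psu

Neutral buoyancy requires −α(T_deep − T_surf) + β(S_deep − S_surf′) = 0.
S_surf′ = S_deep − (α/β)·ΔT = 34.81 − (1.2 × 10⁻⁴/7.1 × 10⁻⁴)·(-1.9) = 35.1311 psu.
Increase required: 35.1311 − 34.45 = 0.6811 psu.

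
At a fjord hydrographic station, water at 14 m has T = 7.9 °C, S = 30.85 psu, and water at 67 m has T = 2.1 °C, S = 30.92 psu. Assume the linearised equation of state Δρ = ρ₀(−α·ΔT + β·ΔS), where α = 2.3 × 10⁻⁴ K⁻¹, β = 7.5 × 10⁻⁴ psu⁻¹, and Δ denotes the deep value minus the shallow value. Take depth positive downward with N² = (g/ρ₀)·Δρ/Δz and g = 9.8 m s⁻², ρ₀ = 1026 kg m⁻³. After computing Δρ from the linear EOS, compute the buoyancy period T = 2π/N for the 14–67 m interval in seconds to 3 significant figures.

392 s

ΔT = -5.8 K, ΔS = +0.07 psu (deep − shallow).
Δρ/ρ₀ = −αΔT + βΔS = 1.334 × 10⁻³ + 5.25 × 10⁻⁵ = 1.3865 × 10⁻³, so Δρ ≈ 1.423 kg m⁻³.
N² = (g/ρ₀)·Δρ/Δz = g·(Δρ/ρ₀)/Δz = 9.8 × 1.3865 × 10⁻³ / 53 = 2.5637 × 10⁻⁴ s⁻².
N = √(2.5637 × 10⁻⁴) = 0.016012 rad s⁻¹ → T = 2π/N = 392.40 s ≈ 392 s.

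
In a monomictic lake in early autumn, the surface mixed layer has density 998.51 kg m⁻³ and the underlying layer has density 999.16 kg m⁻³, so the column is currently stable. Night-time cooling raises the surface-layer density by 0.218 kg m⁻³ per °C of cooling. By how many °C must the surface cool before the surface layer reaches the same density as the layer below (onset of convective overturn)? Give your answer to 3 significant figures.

Density deficit of the surface layer: 999.16 − 998.51 = 0.65 kg m⁻³.
Required change = 0.65 / 0.218 = 2.98 °C.

2.98 °C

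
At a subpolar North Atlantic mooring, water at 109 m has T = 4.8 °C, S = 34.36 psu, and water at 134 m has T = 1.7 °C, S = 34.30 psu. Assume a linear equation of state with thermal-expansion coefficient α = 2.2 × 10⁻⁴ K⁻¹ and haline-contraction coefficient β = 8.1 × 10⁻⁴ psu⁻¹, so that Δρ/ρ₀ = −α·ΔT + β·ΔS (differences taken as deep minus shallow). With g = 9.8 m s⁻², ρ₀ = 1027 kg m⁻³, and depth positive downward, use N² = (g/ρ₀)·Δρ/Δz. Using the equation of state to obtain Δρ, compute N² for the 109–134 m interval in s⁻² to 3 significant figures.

2.48 × 10⁻⁴ s⁻²

ΔT = -3.1 K, ΔS = -0.06 psu (deep − shallow).
Δρ/ρ₀ = −αΔT + βΔS = 6.82 × 10⁻⁴ − 4.86 × 10⁻⁵ = 6.334 × 10⁻⁴, so Δρ ≈ 0.6505 kg m⁻³.
N² = (g/ρ₀)·Δρ/Δz = g·(Δρ/ρ₀)/Δz = 9.8 × 6.334 × 10⁻⁴ / 25 = 2.4829 × 10⁻⁴ s⁻² ≈ 2.48 × 10⁻⁴ s⁻².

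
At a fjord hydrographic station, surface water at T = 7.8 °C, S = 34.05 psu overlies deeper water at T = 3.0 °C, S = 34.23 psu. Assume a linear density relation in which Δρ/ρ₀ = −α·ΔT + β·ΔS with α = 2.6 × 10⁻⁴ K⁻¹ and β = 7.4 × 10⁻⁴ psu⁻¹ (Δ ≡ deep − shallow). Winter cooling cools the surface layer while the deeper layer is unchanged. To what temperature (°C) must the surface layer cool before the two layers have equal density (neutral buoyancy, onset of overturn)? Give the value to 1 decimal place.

Neutral buoyancy requires Δρ = 0, i.e. −α(T_deep − T_surf′) + β(S_deep − S_surf) = 0.
T_surf′ = T_deep − (β/α)·ΔS = 3.0 − (7.4 × 10⁻⁴/2.6 × 10⁻⁴)·(+0.18) = 2.488 °C.
Cooling required: 7.8 − (2.488) = 5.312 °C.

2.5 °C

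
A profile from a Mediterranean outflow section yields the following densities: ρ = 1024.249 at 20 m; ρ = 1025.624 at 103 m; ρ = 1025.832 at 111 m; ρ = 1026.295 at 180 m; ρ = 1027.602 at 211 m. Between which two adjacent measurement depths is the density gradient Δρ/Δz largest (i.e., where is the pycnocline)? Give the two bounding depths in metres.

Compute the density gradient over each adjacent pair:
  20–103 m: Δρ/Δz = 1.375/83 = 0.017 kg m⁻⁴
  103–111 m: Δρ/Δz = 0.208/8 = 0.026 kg m⁻⁴
  111–180 m: Δρ/Δz = 0.463/69 = 6.7 × 10⁻³ kg m⁻⁴
  180–211 m: Δρ/Δz = 1.307/31 = 0.042 kg m⁻⁴
The largest gradient is in the 180–211 m interval — the pycnocline.

180–211 m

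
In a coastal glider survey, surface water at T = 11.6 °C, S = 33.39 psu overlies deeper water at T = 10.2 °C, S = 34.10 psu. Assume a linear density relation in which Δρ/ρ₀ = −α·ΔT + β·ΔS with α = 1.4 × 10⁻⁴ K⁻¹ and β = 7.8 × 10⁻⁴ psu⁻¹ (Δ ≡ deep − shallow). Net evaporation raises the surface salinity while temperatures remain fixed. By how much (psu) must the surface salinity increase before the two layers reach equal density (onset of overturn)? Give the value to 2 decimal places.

Neutral buoyancy requires −α(T_deep − T_surf) + β(S_deep − S_surf′) = 0.
S_surf′ = S_deep − (α/β)·ΔT = 34.10 − (1.4 × 10⁻⁴/7.8 × 10⁻⁴)·(-1.4) = 34.3513 psu.
Increase required: 34.3513 − 33.39 = 0.9613 psu.

0.96 psu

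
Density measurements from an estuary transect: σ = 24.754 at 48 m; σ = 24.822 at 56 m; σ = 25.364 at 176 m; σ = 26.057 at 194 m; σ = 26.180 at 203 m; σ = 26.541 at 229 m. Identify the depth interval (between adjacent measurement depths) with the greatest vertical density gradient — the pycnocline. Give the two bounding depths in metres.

Compute the density gradient over each adjacent pair:
  48–56 m: Δρ/Δz = 0.068/8 = 8.5 × 10⁻³ kg m⁻⁴
  56–176 m: Δρ/Δz = 0.542/120 = 4.5 × 10⁻³ kg m⁻⁴
  176–194 m: Δρ/Δz = 0.693/18 = 0.038 kg m⁻⁴
  194–203 m: Δρ/Δz = 0.123/9 = 0.014 kg m⁻⁴
  203–229 m: Δρ/Δz = 0.361/26 = 0.014 kg m⁻⁴
The largest gradient is in the 176–194 m interval — the pycnocline.

176–194 m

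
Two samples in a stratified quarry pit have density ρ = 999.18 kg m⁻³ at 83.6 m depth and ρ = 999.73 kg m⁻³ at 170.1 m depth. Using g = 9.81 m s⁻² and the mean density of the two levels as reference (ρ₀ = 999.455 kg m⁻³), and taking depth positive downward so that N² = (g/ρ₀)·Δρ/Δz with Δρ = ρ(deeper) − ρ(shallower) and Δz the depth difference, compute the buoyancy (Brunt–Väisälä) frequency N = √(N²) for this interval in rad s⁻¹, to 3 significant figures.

7.90 × 10⁻³ rad s⁻¹

Δρ = 999.73 − 999.18 = 0.55 kg m⁻³ over Δz = 170.1 − 83.6 = 86.5 m.
N² = (9.81/999.455) × (0.55/86.5) = 6.2410 × 10⁻⁵ s⁻².
N = √(6.2410 × 10⁻⁵) = 7.9000 × 10⁻³ rad s⁻¹ ≈ 7.90 × 10⁻³ rad s⁻¹.
N² > 0, so the interval is statically stable.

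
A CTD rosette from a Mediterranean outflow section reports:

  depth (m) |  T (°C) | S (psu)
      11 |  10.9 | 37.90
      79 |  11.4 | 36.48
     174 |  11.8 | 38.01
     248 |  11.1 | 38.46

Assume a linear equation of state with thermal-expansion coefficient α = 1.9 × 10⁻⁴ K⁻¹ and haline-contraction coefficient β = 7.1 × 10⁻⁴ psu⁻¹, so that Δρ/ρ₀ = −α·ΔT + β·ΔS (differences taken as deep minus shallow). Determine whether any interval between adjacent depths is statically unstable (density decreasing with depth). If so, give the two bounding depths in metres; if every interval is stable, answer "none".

Evaluate Δρ/ρ₀ = −αΔT + βΔS across each adjacent pair:
  11–79 m: −αΔT+βΔS = −(1.9 × 10⁻⁴)(+0.5)+(7.1 × 10⁻⁴)(-1.42) = -1.1 × 10⁻³ → UNSTABLE
  79–174 m: −αΔT+βΔS = −(1.9 × 10⁻⁴)(+0.4)+(7.1 × 10⁻⁴)(+1.53) = 1.0 × 10⁻³ → stable
  174–248 m: −αΔT+βΔS = −(1.9 × 10⁻⁴)(-0.7)+(7.1 × 10⁻⁴)(+0.45) = 4.5 × 10⁻⁴ → stable
The 11–79 m interval has Δρ < 0: lighter water underlies denser water.

11–79 m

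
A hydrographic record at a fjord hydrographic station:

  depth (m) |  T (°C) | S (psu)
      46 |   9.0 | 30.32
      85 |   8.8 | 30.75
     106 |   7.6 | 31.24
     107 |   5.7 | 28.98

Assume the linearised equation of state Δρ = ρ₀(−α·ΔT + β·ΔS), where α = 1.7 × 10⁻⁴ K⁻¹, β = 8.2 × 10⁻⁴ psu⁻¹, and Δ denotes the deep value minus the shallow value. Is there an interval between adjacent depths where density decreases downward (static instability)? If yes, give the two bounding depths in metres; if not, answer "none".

106–107 m

Evaluate Δρ/ρ₀ = −αΔT + βΔS across each adjacent pair:
  46–85 m: −αΔT+βΔS = −(1.7 × 10⁻⁴)(-0.2)+(8.2 × 10⁻⁴)(+0.43) = 3.9 × 10⁻⁴ → stable
  85–106 m: −αΔT+βΔS = −(1.7 × 10⁻⁴)(-1.2)+(8.2 × 10⁻⁴)(+0.49) = 6.1 × 10⁻⁴ → stable
  106–107 m: −αΔT+βΔS = −(1.7 × 10⁻⁴)(-1.9)+(8.2 × 10⁻⁴)(-2.26) = -1.5 × 10⁻³ → UNSTABLE
The 106–107 m interval has Δρ < 0: lighter water underlies denser water.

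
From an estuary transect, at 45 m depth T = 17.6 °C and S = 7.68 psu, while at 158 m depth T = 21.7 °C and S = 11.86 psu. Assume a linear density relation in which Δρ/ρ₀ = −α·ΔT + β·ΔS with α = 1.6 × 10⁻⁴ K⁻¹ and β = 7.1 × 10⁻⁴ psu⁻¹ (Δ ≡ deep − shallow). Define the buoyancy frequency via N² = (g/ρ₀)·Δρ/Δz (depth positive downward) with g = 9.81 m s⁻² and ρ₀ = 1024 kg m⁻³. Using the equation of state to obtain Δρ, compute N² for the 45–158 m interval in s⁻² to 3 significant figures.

2.01 × 10⁻⁴ s⁻²

ΔT = +4.1 K, ΔS = +4.18 psu (deep − shallow).
Δρ/ρ₀ = −αΔT + βΔS = -6.56 × 10⁻⁴ + 2.9678 × 10⁻³ = 2.3118 × 10⁻³, so Δρ ≈ 2.367 kg m⁻³.
N² = (g/ρ₀)·Δρ/Δz = g·(Δρ/ρ₀)/Δz = 9.81 × 2.3118 × 10⁻³ / 113 = 2.0070 × 10⁻⁴ s⁻² ≈ 2.01 × 10⁻⁴ s⁻².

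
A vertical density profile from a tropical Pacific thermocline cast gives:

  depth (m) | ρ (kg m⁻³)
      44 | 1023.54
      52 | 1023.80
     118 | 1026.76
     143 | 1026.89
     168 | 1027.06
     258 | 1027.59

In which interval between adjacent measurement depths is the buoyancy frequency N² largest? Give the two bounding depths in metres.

Compute the density gradient over each adjacent pair:
  44–52 m: Δρ/Δz = 0.26/8 = 0.033 kg m⁻⁴
  52–118 m: Δρ/Δz = 2.96/66 = 0.045 kg m⁻⁴
  118–143 m: Δρ/Δz = 0.13/25 = 5.2 × 10⁻³ kg m⁻⁴
  143–168 m: Δρ/Δz = 0.17/25 = 6.8 × 10⁻³ kg m⁻⁴
  168–258 m: Δρ/Δz = 0.53/90 = 5.9 × 10⁻³ kg m⁻⁴
The largest gradient is in the 52–118 m interval — the pycnocline.

52–118 m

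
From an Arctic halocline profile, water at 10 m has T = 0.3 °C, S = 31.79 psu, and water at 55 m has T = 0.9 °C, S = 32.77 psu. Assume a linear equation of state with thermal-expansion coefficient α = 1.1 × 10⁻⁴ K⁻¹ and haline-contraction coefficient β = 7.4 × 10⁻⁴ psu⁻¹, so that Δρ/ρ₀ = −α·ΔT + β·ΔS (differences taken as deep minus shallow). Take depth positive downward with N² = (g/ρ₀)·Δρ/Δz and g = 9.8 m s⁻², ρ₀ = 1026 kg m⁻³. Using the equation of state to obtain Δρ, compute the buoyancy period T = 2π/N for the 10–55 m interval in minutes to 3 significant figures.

ΔT = +0.6 K, ΔS = +0.98 psu (deep − shallow).
Δρ/ρ₀ = −αΔT + βΔS = -6.60 × 10⁻⁵ + 7.252 × 10⁻⁴ = 6.592 × 10⁻⁴, so Δρ ≈ 0.6763 kg m⁻³.
N² = (g/ρ₀)·Δρ/Δz = g·(Δρ/ρ₀)/Δz = 9.8 × 6.592 × 10⁻⁴ / 45 = 1.4356 × 10⁻⁴ s⁻².
N = √(1.4356 × 10⁻⁴) = 0.011982 rad s⁻¹ → T = 2π/N = 524.39 s = 8.7398 min ≈ 8.74 min.

8.74 min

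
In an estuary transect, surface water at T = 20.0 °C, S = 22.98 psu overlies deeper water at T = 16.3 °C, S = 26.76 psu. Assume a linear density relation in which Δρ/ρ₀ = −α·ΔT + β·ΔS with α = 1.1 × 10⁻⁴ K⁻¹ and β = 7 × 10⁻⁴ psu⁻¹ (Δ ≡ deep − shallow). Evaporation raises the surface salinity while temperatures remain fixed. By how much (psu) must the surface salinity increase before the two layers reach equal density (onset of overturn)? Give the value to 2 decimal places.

Neutral buoyancy requires −α(T_deep − T_surf) + β(S_deep − S_surf′) = 0.
S_surf′ = S_deep − (α/β)·ΔT = 26.76 − (1.1 × 10⁻⁴/7 × 10⁻⁴)·(-3.7) = 27.3414 psu.
Increase required: 27.3414 − 22.98 = 4.3614 psu.

4.36 psu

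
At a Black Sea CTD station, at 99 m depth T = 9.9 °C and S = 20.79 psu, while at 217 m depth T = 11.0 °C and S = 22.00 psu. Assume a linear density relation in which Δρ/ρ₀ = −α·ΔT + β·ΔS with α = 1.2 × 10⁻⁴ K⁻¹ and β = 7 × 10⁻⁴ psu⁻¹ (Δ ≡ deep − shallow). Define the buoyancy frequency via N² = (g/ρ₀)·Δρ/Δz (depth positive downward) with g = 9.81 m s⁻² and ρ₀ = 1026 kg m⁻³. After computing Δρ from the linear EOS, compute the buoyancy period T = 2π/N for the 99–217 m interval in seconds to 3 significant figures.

ΔT = +1.1 K, ΔS = +1.21 psu (deep − shallow).
Δρ/ρ₀ = −αΔT + βΔS = -1.32 × 10⁻⁴ + 8.47 × 10⁻⁴ = 7.15 × 10⁻⁴, so Δρ ≈ 0.7336 kg m⁻³.
N² = (g/ρ₀)·Δρ/Δz = g·(Δρ/ρ₀)/Δz = 9.81 × 7.15 × 10⁻⁴ / 118 = 5.9442 × 10⁻⁵ s⁻².
N = √(5.9442 × 10⁻⁵) = 7.7099 × 10⁻³ rad s⁻¹ → T = 2π/N = 814.95 s ≈ 815 s.

815 s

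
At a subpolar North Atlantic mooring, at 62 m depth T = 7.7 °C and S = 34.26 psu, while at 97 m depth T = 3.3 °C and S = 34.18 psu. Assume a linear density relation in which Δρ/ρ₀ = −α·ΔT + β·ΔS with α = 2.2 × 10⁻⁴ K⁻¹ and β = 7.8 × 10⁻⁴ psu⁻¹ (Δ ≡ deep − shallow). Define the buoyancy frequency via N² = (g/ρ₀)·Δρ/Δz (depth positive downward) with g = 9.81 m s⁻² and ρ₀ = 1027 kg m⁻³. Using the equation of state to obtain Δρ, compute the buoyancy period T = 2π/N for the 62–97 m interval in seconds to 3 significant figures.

ΔT = -4.4 K, ΔS = -0.08 psu (deep − shallow).
Δρ/ρ₀ = −αΔT + βΔS = 9.68 × 10⁻⁴ − 6.24 × 10⁻⁵ = 9.056 × 10⁻⁴, so Δρ ≈ 0.9301 kg m⁻³.
N² = (g/ρ₀)·Δρ/Δz = g·(Δρ/ρ₀)/Δz = 9.81 × 9.056 × 10⁻⁴ / 35 = 2.5383 × 10⁻⁴ s⁻².
N = √(2.5383 × 10⁻⁴) = 0.015932 rad s⁻¹ → T = 2π/N = 394.38 s ≈ 394 s.

394 s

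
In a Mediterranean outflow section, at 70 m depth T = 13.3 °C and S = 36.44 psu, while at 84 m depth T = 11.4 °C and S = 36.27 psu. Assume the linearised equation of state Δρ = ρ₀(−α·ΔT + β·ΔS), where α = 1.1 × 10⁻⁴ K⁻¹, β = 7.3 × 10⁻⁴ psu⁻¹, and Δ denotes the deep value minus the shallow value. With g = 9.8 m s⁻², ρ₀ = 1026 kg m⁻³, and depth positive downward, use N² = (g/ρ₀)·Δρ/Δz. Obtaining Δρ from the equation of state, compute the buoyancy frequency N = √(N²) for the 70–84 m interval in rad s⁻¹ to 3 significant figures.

ΔT = -1.9 K, ΔS = -0.17 psu (deep − shallow).
Δρ/ρ₀ = −αΔT + βΔS = 2.09 × 10⁻⁴ − 1.241 × 10⁻⁴ = 8.49 × 10⁻⁵, so Δρ ≈ 0.08711 kg m⁻³.
N² = (g/ρ₀)·Δρ/Δz = g·(Δρ/ρ₀)/Δz = 9.8 × 8.49 × 10⁻⁵ / 14 = 5.9430 × 10⁻⁵ s⁻².
N = √(5.9430 × 10⁻⁵) = 7.7091 × 10⁻³ rad s⁻¹ ≈ 7.71 × 10⁻³ rad s⁻¹.

7.71 × 10⁻³ rad s⁻¹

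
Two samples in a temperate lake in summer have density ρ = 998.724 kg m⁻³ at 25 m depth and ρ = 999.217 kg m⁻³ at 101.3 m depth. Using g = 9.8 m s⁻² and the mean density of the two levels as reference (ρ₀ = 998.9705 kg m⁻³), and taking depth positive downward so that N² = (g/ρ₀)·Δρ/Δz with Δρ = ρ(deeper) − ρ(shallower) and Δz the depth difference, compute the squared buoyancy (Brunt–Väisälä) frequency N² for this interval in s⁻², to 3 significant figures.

6.34 × 10⁻⁵ s⁻²

Δρ = 999.217 − 998.724 = 0.493 kg m⁻³ over Δz = 101.3 − 25 = 76.3 m.
N² = (9.8/998.9705) × (0.493/76.3) = 6.3386 × 10⁻⁵ s⁻² ≈ 6.34 × 10⁻⁵ s⁻².
N² > 0, so the interval is statically stable.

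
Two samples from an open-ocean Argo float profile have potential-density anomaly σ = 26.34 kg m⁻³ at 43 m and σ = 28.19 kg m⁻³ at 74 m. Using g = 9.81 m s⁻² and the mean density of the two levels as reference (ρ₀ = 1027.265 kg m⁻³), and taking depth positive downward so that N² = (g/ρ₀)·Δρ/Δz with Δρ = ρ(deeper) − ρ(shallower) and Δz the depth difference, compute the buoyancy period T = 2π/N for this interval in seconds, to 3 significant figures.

Δρ = 1028.19 − 1026.34 = 1.85 kg m⁻³ over Δz = 74 − 43 = 31 m.
N² = (9.81/1027.265) × (1.85/31) = 5.6990 × 10⁻⁴ s⁻².
N = √(5.6990 × 10⁻⁴) = 0.023873 rad s⁻¹, so T = 2π/N = 263.19 s ≈ 263 s.
N² > 0, so the interval is statically stable.

263 s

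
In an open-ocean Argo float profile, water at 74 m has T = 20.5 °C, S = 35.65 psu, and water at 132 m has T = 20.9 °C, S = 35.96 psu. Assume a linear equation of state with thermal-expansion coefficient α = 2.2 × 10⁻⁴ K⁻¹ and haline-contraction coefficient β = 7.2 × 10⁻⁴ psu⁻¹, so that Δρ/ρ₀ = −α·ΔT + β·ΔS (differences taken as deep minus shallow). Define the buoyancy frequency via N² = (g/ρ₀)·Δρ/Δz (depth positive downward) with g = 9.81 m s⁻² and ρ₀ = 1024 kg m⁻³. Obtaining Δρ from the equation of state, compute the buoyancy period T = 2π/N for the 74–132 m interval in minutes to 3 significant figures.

21.9 min

ΔT = +0.4 K, ΔS = +0.31 psu (deep − shallow).
Δρ/ρ₀ = −αΔT + βΔS = -8.80 × 10⁻⁵ + 2.232 × 10⁻⁴ = 1.352 × 10⁻⁴, so Δρ ≈ 0.1384 kg m⁻³.
N² = (g/ρ₀)·Δρ/Δz = g·(Δρ/ρ₀)/Δz = 9.81 × 1.352 × 10⁻⁴ / 58 = 2.2867 × 10⁻⁵ s⁻².
N = √(2.2867 × 10⁻⁵) = 4.7819 × 10⁻³ rad s⁻¹ → T = 2π/N = 1.3140 × 10³ s = 21.900 min ≈ 21.9 min.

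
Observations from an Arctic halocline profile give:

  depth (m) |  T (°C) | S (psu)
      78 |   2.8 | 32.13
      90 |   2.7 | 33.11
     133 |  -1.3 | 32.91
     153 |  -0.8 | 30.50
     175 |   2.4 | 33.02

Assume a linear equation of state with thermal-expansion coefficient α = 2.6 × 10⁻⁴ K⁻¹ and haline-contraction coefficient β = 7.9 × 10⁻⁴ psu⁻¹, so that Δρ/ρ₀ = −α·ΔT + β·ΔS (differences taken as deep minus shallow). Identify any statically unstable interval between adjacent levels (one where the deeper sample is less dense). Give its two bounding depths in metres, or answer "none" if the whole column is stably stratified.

Evaluate Δρ/ρ₀ = −αΔT + βΔS across each adjacent pair:
  78–90 m: −αΔT+βΔS = −(2.6 × 10⁻⁴)(-0.1)+(7.9 × 10⁻⁴)(+0.98) = 8.0 × 10⁻⁴ → stable
  90–133 m: −αΔT+βΔS = −(2.6 × 10⁻⁴)(-4.0)+(7.9 × 10⁻⁴)(-0.20) = 8.8 × 10⁻⁴ → stable
  133–153 m: −αΔT+βΔS = −(2.6 × 10⁻⁴)(+0.5)+(7.9 × 10⁻⁴)(-2.41) = -2.0 × 10⁻³ → UNSTABLE
  153–175 m: −αΔT+βΔS = −(2.6 × 10⁻⁴)(+3.2)+(7.9 × 10⁻⁴)(+2.52) = 1.2 × 10⁻³ → stable
The 133–153 m interval has Δρ < 0: lighter water underlies denser water.

133–153 m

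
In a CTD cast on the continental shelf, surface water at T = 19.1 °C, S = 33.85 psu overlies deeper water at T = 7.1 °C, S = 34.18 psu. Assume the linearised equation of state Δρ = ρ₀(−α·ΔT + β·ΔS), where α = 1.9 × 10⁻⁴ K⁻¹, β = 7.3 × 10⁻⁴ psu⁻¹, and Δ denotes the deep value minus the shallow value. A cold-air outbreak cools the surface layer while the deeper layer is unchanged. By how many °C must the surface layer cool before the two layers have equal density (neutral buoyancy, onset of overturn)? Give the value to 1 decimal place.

13.3 °C

Neutral buoyancy requires Δρ = 0, i.e. −α(T_deep − T_surf′) + β(S_deep − S_surf) = 0.
T_surf′ = T_deep − (β/α)·ΔS = 7.1 − (7.3 × 10⁻⁴/1.9 × 10⁻⁴)·(+0.33) = 5.832 °C.
Cooling required: 19.1 − (5.832) = 13.268 °C.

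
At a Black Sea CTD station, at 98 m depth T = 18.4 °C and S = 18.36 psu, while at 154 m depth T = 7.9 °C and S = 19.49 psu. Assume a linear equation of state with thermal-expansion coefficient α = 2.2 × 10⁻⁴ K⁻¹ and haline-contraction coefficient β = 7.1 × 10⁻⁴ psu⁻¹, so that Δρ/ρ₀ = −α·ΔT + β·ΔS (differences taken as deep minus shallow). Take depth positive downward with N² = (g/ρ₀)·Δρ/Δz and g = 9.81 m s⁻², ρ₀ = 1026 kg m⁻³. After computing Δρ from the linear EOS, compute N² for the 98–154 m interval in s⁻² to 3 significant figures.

ΔT = -10.5 K, ΔS = +1.13 psu (deep − shallow).
Δρ/ρ₀ = −αΔT + βΔS = 2.31 × 10⁻³ + 8.023 × 10⁻⁴ = 3.1123 × 10⁻³, so Δρ ≈ 3.193 kg m⁻³.
N² = (g/ρ₀)·Δρ/Δz = g·(Δρ/ρ₀)/Δz = 9.81 × 3.1123 × 10⁻³ / 56 = 5.4521 × 10⁻⁴ s⁻² ≈ 5.45 × 10⁻⁴ s⁻².

5.45 × 10⁻⁴ s⁻²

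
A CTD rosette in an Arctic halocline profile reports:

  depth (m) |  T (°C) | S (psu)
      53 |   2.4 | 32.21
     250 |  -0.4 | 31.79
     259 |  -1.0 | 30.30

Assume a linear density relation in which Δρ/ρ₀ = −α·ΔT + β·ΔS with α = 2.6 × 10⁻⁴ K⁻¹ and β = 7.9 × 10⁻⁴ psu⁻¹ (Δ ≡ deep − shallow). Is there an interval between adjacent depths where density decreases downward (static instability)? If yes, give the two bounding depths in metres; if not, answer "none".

250–259 m

Evaluate Δρ/ρ₀ = −αΔT + βΔS across each adjacent pair:
  53–250 m: −αΔT+βΔS = −(2.6 × 10⁻⁴)(-2.8)+(7.9 × 10⁻⁴)(-0.42) = 4.0 × 10⁻⁴ → stable
  250–259 m: −αΔT+βΔS = −(2.6 × 10⁻⁴)(-0.6)+(7.9 × 10⁻⁴)(-1.49) = -1.0 × 10⁻³ → UNSTABLE
The 250–259 m interval has Δρ < 0: lighter water underlies denser water.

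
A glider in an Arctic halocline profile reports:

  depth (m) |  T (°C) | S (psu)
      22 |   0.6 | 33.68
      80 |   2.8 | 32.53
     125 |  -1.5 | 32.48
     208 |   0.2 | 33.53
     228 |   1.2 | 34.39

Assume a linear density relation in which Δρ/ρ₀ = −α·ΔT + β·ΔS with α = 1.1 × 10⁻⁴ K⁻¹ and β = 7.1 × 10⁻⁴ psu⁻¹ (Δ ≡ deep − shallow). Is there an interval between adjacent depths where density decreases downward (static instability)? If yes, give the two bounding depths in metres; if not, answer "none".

22–80 m

Evaluate Δρ/ρ₀ = −αΔT + βΔS across each adjacent pair:
  22–80 m: −αΔT+βΔS = −(1.1 × 10⁻⁴)(+2.2)+(7.1 × 10⁻⁴)(-1.15) = -1.1 × 10⁻³ → UNSTABLE
  80–125 m: −αΔT+βΔS = −(1.1 × 10⁻⁴)(-4.3)+(7.1 × 10⁻⁴)(-0.05) = 4.4 × 10⁻⁴ → stable
  125–208 m: −αΔT+βΔS = −(1.1 × 10⁻⁴)(+1.7)+(7.1 × 10⁻⁴)(+1.05) = 5.6 × 10⁻⁴ → stable
  208–228 m: −αΔT+βΔS = −(1.1 × 10⁻⁴)(+1.0)+(7.1 × 10⁻⁴)(+0.86) = 5.0 × 10⁻⁴ → stable
The 22–80 m interval has Δρ < 0: lighter water underlies denser water.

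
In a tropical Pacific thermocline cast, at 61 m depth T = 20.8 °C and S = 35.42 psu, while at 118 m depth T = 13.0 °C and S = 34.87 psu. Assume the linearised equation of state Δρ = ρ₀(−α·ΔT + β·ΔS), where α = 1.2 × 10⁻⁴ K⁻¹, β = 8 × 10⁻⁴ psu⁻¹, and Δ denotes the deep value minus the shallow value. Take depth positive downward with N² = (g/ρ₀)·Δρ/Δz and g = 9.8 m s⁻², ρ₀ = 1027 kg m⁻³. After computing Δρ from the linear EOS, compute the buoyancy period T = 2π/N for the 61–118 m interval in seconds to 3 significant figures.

ΔT = -7.8 K, ΔS = -0.55 psu (deep − shallow).
Δρ/ρ₀ = −αΔT + βΔS = 9.36 × 10⁻⁴ − 4.40 × 10⁻⁴ = 4.96 × 10⁻⁴, so Δρ ≈ 0.5094 kg m⁻³.
N² = (g/ρ₀)·Δρ/Δz = g·(Δρ/ρ₀)/Δz = 9.8 × 4.96 × 10⁻⁴ / 57 = 8.5277 × 10⁻⁵ s⁻².
N = √(8.5277 × 10⁻⁵) = 9.2346 × 10⁻³ rad s⁻¹ → T = 2π/N = 680.40 s ≈ 680 s.

680 s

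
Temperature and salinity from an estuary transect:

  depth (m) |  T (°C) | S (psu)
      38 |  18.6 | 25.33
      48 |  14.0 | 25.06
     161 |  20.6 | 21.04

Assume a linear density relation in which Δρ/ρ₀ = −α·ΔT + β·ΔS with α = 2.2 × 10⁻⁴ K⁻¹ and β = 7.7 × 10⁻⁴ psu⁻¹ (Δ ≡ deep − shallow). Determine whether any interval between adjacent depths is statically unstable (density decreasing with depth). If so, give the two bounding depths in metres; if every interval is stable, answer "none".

Evaluate Δρ/ρ₀ = −αΔT + βΔS across each adjacent pair:
  38–48 m: −αΔT+βΔS = −(2.2 × 10⁻⁴)(-4.6)+(7.7 × 10⁻⁴)(-0.27) = 8.0 × 10⁻⁴ → stable
  48–161 m: −αΔT+βΔS = −(2.2 × 10⁻⁴)(+6.6)+(7.7 × 10⁻⁴)(-4.02) = -4.5 × 10⁻³ → UNSTABLE
The 48–161 m interval has Δρ < 0: lighter water underlies denser water.

48–161 m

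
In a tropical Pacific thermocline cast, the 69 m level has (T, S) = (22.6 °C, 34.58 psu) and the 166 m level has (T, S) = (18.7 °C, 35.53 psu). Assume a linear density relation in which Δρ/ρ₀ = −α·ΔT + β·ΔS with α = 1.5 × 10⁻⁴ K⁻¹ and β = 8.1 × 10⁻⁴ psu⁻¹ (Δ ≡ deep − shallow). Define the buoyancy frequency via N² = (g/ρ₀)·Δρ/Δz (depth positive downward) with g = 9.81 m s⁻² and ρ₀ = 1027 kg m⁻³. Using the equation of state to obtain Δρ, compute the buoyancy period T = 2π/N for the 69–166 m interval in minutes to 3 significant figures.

ΔT = -3.9 K, ΔS = +0.95 psu (deep − shallow).
Δρ/ρ₀ = −αΔT + βΔS = 5.85 × 10⁻⁴ + 7.695 × 10⁻⁴ = 1.3545 × 10⁻³, so Δρ ≈ 1.391 kg m⁻³.
N² = (g/ρ₀)·Δρ/Δz = g·(Δρ/ρ₀)/Δz = 9.81 × 1.3545 × 10⁻³ / 97 = 1.3699 × 10⁻⁴ s⁻².
N = √(1.3699 × 10⁻⁴) = 0.011704 rad s⁻¹ → T = 2π/N = 536.84 s = 8.9473 min ≈ 8.95 min.

8.95 min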